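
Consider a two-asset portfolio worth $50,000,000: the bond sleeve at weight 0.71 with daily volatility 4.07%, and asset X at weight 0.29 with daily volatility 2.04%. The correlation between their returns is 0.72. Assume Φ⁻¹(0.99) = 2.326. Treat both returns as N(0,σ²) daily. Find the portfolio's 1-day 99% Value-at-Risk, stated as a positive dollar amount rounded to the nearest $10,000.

$3,890,000

σ_p² = 0.71²·4.07² + 0.29²·2.04² + 2·0.72·0.71·0.29·4.07·2.04 = 11.1621 (%²).
σ_p = √11.1621 = 3.341%.
VaR = 2.326 × 3.341% = 7.771%; on $50,000,000 that is $3,885,500.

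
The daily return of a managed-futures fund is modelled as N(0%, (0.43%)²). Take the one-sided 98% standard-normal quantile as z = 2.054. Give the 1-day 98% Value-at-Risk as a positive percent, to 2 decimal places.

0.88%

VaR = z·σ = 2.054 × 0.43% = 0.883%.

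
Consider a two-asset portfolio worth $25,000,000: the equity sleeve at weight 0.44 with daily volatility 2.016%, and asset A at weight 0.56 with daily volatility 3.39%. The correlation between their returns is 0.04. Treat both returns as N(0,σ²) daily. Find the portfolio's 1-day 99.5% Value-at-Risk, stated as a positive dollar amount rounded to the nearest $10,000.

$1,370,000

σ_p² = 0.44²·2.016² + 0.56²·3.39² + 2·0.04·0.44·0.56·2.016·3.39 = 4.5255 (%²).
σ_p = √4.5255 = 2.127%.
At 99.5%, z = 2.576.
VaR = 2.576 × 2.127% = 5.479%; on $25,000,000 that is $1,369,750.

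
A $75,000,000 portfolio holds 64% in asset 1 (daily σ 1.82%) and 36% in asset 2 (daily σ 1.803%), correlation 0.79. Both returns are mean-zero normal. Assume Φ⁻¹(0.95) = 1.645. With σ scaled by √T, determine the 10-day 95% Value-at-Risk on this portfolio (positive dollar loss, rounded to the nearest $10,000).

$6,730,000

σ_p = √(0.64²·1.82² + 0.36²·1.803² + 2·0.79·0.64·0.36·1.82·1.803) = 1.724%.
σ_{10d} = 1.724% × √10 = 5.452%.
VaR = 1.645 × 5.452% = 8.969%; on $75,000,000 that is $6,726,750.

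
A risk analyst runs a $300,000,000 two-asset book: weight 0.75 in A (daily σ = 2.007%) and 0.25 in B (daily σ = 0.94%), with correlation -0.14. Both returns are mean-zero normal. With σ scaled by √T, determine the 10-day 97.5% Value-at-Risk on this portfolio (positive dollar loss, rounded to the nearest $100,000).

σ_p = √(0.75²·2.007² + 0.25²·0.94² + 2·-0.14·0.75·0.25·2.007·0.94) = 1.491%.
σ_{10d} = 1.491% × √10 = 4.715%.
z(97.5%) = 1.960.
VaR = 1.960 × 4.715% = 9.241%; on $300,000,000 that is $27,723,000.

$27,700,000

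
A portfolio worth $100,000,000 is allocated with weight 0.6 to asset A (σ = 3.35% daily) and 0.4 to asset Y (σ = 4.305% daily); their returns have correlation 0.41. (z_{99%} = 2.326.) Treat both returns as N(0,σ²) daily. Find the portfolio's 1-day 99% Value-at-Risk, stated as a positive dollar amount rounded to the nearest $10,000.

σ_p² = 0.6²·3.35² + 0.4²·4.305² + 2·0.41·0.6·0.4·3.35·4.305 = 9.8436 (%²).
σ_p = √9.8436 = 3.137%.
VaR = 2.326 × 3.137% = 7.297%; on $100,000,000 that is $7,297,000.

$7,300,000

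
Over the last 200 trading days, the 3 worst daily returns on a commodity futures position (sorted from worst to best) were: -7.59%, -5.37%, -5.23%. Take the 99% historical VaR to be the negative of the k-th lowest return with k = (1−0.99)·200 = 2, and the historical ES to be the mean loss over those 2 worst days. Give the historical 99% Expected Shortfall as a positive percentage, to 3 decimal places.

6.480%

The 2 worst returns sum to -12.96%.
ES = −(-12.96%) / 2 = 6.48% ≈ 6.480%.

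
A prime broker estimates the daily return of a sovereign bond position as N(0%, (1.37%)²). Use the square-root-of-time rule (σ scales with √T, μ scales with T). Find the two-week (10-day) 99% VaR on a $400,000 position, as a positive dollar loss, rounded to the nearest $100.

$40,300

At 99%, z = 2.326.
σ_{10d} = 1.37% × √10 = 4.332%.
VaR = 2.326 × 4.332% = 10.076%.
On $400,000: 0.10076 × $400,000 = $40,304.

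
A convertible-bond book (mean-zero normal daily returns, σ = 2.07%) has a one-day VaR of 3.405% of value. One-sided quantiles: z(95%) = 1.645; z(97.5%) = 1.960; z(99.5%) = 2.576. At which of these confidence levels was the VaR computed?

Implied z = VaR/σ = 3.405 / 2.07 = 1.645.
This matches z(95%) = 1.645.

95%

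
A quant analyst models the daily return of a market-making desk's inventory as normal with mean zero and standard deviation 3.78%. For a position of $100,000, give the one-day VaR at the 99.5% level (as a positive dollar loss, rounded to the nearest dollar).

At 99.5% one-sided, z = 2.576.
VaR = z·σ = 2.576 × 3.78% = 9.737%.
On $100,000: 0.09737 × $100,000 = $9,737.

$9,737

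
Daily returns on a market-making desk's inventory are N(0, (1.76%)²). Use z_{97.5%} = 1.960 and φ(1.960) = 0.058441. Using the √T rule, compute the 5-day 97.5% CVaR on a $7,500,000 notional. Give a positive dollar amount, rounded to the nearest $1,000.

σ_{5d} = 1.76% × √5 = 3.935%.
ES multiplier = φ(z)/(1−α) = 0.058441/0.025 = 2.338.
ES = 3.935% × 2.338 = 9.200%; on $7,500,000: $690,000.

$690,000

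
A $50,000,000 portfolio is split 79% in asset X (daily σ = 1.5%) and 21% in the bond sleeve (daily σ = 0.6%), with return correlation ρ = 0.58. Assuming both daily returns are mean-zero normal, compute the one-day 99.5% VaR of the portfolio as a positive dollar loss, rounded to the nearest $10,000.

$1,630,000

σ_p² = 0.79²·1.5² + 0.21²·0.6² + 2·0.58·0.79·0.21·1.5·0.6 = 1.5933 (%²).
σ_p = √1.5933 = 1.262%.
At 99.5%, z = 2.576.
VaR = 2.576 × 1.262% = 3.251%; on $50,000,000 that is $1,625,500.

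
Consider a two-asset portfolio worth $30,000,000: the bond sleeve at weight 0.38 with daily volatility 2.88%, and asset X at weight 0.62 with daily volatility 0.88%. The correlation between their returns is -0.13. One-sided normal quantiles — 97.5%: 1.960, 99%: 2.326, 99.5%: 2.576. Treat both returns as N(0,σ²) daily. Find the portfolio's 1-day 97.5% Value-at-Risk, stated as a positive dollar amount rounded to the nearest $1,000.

σ_p² = 0.38²·2.88² + 0.62²·0.88² + 2·-0.13·0.38·0.62·2.88·0.88 = 1.3401 (%²).
σ_p = √1.3401 = 1.158%.
VaR = 1.960 × 1.158% = 2.270%; on $30,000,000 that is $681,000.

$681,000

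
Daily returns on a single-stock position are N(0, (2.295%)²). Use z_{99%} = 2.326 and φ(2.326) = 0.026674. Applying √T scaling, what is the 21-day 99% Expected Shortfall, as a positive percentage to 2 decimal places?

28.05%

σ_{21d} = 2.295% × √21 = 10.517%.
ES multiplier = φ(z)/(1−α) = 0.026674/0.01 = 2.667.
ES = 10.517% × 2.667 = 28.049%.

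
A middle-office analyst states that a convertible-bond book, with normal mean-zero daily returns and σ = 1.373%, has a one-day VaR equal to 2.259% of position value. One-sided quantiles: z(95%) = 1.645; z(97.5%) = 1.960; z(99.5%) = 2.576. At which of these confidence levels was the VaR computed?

Implied z = VaR/σ = 2.259 / 1.373 = 1.645.
This matches z(95%) = 1.645.

95%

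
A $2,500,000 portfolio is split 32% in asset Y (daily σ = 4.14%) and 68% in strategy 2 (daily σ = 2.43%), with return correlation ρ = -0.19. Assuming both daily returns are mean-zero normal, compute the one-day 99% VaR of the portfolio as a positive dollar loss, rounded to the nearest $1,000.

σ_p² = 0.32²·4.14² + 0.68²·2.43² + 2·-0.19·0.32·0.68·4.14·2.43 = 3.6537 (%²).
σ_p = √3.6537 = 1.911%.
At 99%, z = 2.326.
VaR = 2.326 × 1.911% = 4.445%; on $2,500,000 that is $111,125.

$111,000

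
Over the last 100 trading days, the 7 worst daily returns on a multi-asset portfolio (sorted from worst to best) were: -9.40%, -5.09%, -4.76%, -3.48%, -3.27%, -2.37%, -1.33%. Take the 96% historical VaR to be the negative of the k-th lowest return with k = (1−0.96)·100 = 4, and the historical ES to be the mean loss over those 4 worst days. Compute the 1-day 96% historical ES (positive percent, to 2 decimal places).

5.68%

The 4 worst returns sum to -22.73%.
ES = −(-22.73%) / 4 = 5.6825% ≈ 5.68%.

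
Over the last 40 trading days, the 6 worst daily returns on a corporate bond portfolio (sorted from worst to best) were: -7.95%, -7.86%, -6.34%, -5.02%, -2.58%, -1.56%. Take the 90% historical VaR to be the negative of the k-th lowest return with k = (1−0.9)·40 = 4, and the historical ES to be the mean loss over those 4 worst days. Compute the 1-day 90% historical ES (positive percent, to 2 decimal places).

6.79%

The 4 worst returns sum to -27.17%.
ES = −(-27.17%) / 4 = 6.7925% ≈ 6.79%.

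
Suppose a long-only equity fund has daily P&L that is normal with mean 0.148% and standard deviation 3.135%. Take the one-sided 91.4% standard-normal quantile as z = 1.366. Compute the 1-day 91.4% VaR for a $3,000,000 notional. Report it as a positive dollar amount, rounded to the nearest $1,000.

VaR = −μ + z·σ = −(0.148%) + 1.366 × 3.135% = 4.134%.
On $3,000,000: 0.04134 × $3,000,000 = $124,020.

$124,000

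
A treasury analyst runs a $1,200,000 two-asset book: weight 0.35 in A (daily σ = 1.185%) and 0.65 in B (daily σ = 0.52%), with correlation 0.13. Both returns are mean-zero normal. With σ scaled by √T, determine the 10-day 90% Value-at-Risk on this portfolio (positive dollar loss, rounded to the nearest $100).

$27,600

σ_p = √(0.35²·1.185² + 0.65²·0.52² + 2·0.13·0.35·0.65·1.185·0.52) = 0.568%.
σ_{10d} = 0.568% × √10 = 1.796%.
z(90%) = 1.282.
VaR = 1.282 × 1.796% = 2.302%; on $1,200,000 that is $27,624.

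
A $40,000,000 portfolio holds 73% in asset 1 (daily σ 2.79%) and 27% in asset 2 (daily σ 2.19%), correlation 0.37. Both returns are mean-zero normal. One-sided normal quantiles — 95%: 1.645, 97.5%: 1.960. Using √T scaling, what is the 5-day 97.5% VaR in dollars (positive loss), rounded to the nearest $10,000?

$4,070,000

σ_p = √(0.73²·2.79² + 0.27²·2.19² + 2·0.37·0.73·0.27·2.79·2.19) = 2.321%.
σ_{5d} = 2.321% × √5 = 5.190%.
VaR = 1.960 × 5.190% = 10.172%; on $40,000,000 that is $4,068,800.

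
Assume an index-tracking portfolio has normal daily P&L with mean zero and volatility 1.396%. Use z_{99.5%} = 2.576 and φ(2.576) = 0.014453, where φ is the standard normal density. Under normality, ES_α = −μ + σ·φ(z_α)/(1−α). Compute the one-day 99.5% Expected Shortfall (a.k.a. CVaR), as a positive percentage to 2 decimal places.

Tail multiplier: φ(z)/(1−α) = 0.014453 / 0.005 = 2.891.
ES = 1.396% × 2.891 = 4.036%.

4.04%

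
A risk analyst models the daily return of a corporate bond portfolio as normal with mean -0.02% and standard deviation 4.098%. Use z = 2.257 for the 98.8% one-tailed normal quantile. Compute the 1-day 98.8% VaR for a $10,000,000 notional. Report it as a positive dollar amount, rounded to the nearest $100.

VaR = −μ + z·σ = −(-0.02%) + 2.257 × 4.098% = 9.269%.
On $10,000,000: 0.09269 × $10,000,000 = $926,900.

$926,900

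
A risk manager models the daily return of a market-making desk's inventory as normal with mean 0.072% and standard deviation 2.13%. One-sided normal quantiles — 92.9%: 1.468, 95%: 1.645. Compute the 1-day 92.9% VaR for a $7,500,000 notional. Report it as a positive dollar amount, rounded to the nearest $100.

VaR = −μ + z·σ = −(0.072%) + 1.468 × 2.13% = 3.055%.
On $7,500,000: 0.03055 × $7,500,000 = $229,125.

$229,100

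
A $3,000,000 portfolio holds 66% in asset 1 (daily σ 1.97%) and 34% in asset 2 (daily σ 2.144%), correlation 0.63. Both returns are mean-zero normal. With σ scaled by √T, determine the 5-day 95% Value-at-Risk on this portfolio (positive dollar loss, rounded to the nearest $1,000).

σ_p = √(0.66²·1.97² + 0.34²·2.144² + 2·0.63·0.66·0.34·1.97·2.144) = 1.848%.
σ_{5d} = 1.848% × √5 = 4.132%.
z(95%) = 1.645.
VaR = 1.645 × 4.132% = 6.797%; on $3,000,000 that is $203,910.

$204,000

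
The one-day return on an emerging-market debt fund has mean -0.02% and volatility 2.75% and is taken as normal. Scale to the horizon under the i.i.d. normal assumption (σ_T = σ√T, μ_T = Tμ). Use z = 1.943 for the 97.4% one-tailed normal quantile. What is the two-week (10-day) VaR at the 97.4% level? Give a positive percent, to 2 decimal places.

17.10%

σ_{10d} = 2.75% × √10 = 8.696%; μ_{10d} = 10 × -0.02% = -0.200%.
VaR = −(-0.200%) + 1.943 × 8.696% = 17.096%.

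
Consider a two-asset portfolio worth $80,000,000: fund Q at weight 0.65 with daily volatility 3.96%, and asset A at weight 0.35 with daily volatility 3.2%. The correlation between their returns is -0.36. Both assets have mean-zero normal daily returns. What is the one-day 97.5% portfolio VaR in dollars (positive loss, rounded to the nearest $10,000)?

$3,780,000

σ_p² = 0.65²·3.96² + 0.35²·3.2² + 2·-0.36·0.65·0.35·3.96·3.2 = 5.8042 (%²).
σ_p = √5.8042 = 2.409%.
At 97.5%, z = 1.960.
VaR = 1.960 × 2.409% = 4.722%; on $80,000,000 that is $3,777,600.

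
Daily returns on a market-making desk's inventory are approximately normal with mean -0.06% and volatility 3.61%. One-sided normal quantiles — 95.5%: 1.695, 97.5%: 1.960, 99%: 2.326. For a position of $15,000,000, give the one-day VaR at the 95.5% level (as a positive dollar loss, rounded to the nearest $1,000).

$927,000

VaR = −μ + z·σ = −(-0.06%) + 1.695 × 3.61% = 6.179%.
On $15,000,000: 0.06179 × $15,000,000 = $926,850.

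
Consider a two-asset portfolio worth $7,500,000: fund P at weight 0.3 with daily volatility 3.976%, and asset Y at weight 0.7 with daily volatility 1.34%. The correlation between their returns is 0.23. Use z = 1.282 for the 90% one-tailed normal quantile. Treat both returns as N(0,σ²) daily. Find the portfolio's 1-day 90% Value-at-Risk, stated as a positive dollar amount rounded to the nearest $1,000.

$161,000

σ_p² = 0.3²·3.976² + 0.7²·1.34² + 2·0.23·0.3·0.7·3.976·1.34 = 2.8173 (%²).
σ_p = √2.8173 = 1.678%.
VaR = 1.282 × 1.678% = 2.151%; on $7,500,000 that is $161,325.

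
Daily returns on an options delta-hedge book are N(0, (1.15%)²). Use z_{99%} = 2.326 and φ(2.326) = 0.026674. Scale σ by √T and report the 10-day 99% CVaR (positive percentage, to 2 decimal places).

9.70%

σ_{10d} = 1.15% × √10 = 3.637%.
ES multiplier = φ(z)/(1−α) = 0.026674/0.01 = 2.667.
ES = 3.637% × 2.667 = 9.700%.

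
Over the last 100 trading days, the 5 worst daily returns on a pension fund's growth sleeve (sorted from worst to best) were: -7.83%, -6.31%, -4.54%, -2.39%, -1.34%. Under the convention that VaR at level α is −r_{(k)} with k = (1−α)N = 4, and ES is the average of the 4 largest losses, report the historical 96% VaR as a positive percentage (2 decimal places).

k = 4; the 4th lowest return is -2.39%, so VaR = 2.39%.

2.39%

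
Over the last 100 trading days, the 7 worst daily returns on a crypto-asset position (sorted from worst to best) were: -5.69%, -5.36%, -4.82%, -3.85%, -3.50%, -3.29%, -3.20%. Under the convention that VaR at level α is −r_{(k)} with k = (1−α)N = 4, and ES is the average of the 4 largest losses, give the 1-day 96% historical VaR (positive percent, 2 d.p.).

k = 4; the 4th lowest return is -3.85%, so VaR = 3.85%.

3.85%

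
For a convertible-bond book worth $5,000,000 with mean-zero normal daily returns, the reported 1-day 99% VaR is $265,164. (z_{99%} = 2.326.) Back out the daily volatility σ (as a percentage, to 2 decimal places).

VaR as a fraction: $265,164 / $5,000,000 = 5.303%.
σ = VaR / z = 5.303% / 2.326 = 2.280%.

2.28%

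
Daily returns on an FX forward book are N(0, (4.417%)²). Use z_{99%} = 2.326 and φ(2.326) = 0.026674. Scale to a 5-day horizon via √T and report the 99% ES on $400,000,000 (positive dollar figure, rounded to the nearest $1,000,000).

σ_{5d} = 4.417% × √5 = 9.877%.
ES multiplier = φ(z)/(1−α) = 0.026674/0.01 = 2.667.
ES = 9.877% × 2.667 = 26.342%; on $400,000,000: $105,368,000.

$105,000,000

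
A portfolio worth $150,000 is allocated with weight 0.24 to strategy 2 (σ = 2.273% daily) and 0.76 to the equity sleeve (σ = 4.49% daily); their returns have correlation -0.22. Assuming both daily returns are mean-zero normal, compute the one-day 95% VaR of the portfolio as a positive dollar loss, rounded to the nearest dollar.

σ_p² = 0.24²·2.273² + 0.76²·4.49² + 2·-0.22·0.24·0.76·2.273·4.49 = 11.1230 (%²).
σ_p = √11.1230 = 3.335%.
At 95%, z = 1.645.
VaR = 1.645 × 3.335% = 5.486%; on $150,000 that is $8,229.

$8,229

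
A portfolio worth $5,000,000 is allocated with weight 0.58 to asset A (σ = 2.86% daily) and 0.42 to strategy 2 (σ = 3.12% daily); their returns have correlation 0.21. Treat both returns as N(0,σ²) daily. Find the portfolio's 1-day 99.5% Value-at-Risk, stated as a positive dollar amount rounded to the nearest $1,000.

$299,000

σ_p² = 0.58²·2.86² + 0.42²·3.12² + 2·0.21·0.58·0.42·2.86·3.12 = 5.3817 (%²).
σ_p = √5.3817 = 2.320%.
At 99.5%, z = 2.576.
VaR = 2.576 × 2.320% = 5.976%; on $5,000,000 that is $298,800.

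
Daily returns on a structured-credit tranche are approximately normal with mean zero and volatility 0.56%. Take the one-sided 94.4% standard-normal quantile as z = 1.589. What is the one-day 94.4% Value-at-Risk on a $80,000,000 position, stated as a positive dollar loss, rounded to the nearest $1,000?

$712,000

VaR = z·σ = 1.589 × 0.56% = 0.890%.
On $80,000,000: 0.00890 × $80,000,000 = $712,000.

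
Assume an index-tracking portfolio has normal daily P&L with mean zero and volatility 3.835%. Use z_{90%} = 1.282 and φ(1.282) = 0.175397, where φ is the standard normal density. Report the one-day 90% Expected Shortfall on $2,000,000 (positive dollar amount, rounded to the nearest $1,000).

$135,000

Tail multiplier: φ(z)/(1−α) = 0.175397 / 0.1 = 1.754.
ES = 3.835% × 1.754 = 6.727%.
On $2,000,000: 0.06727 × $2,000,000 = $134,540.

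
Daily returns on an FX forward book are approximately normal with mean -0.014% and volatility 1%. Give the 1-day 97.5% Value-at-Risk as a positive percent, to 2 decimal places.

At 97.5% one-sided, z = 1.960.
VaR = −μ + z·σ = −(-0.014%) + 1.960 × 1% = 1.974%.

1.97%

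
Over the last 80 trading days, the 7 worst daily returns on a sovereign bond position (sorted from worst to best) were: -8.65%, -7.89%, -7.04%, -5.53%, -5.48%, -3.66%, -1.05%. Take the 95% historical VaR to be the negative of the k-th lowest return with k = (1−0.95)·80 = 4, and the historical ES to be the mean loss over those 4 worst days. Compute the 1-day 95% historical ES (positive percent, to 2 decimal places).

7.28%

The 4 worst returns sum to -29.11%.
ES = −(-29.11%) / 4 = 7.2775% ≈ 7.28%.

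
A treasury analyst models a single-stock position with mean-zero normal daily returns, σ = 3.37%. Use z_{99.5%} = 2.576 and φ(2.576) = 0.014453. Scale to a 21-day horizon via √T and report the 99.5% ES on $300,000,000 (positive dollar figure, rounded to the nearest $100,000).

σ_{21d} = 3.37% × √21 = 15.443%.
ES multiplier = φ(z)/(1−α) = 0.014453/0.005 = 2.891.
ES = 15.443% × 2.891 = 44.646%; on $300,000,000: $133,938,000.

$133,900,000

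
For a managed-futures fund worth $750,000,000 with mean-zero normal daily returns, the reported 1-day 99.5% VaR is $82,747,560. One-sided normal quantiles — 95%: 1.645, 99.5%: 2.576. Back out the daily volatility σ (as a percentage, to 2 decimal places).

4.28%

VaR as a fraction: $82,747,560 / $750,000,000 = 11.033%.
σ = VaR / z = 11.033% / 2.576 = 4.283%.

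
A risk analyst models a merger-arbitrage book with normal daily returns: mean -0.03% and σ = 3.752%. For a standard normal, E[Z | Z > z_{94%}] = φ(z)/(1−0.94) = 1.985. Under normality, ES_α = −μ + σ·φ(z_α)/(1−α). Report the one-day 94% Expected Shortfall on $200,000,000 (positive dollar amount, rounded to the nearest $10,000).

$14,960,000

ES = −(-0.03%) + 3.752% × 1.985 = 7.478%.
On $200,000,000: 0.07478 × $200,000,000 = $14,956,000.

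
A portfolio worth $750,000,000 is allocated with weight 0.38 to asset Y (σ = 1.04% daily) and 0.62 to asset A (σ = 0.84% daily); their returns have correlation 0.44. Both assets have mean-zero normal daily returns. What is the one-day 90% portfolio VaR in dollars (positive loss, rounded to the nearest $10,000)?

$7,500,000

σ_p² = 0.38²·1.04² + 0.62²·0.84² + 2·0.44·0.38·0.62·1.04·0.84 = 0.6085 (%²).
σ_p = √0.6085 = 0.780%.
At 90%, z = 1.282.
VaR = 1.282 × 0.780% = 1.000%; on $750,000,000 that is $7,500,000.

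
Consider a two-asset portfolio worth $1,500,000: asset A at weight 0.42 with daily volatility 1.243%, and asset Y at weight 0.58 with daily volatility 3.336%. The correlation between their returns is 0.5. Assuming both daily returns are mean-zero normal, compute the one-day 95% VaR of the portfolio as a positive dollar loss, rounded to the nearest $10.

$55,320

σ_p² = 0.42²·1.243² + 0.58²·3.336² + 2·0.5·0.42·0.58·1.243·3.336 = 5.0264 (%²).
σ_p = √5.0264 = 2.242%.
At 95%, z = 1.645.
VaR = 1.645 × 2.242% = 3.688%; on $1,500,000 that is $55,320.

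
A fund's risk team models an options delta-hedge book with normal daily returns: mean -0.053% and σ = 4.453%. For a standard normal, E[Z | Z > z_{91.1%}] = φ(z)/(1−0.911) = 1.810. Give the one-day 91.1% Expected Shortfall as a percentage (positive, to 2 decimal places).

ES = −(-0.053%) + 4.453% × 1.810 = 8.113%.

8.11%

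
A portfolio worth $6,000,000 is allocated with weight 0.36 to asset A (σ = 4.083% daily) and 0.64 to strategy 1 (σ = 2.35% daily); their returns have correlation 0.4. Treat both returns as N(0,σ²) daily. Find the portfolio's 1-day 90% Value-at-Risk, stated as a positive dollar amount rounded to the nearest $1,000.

σ_p² = 0.36²·4.083² + 0.64²·2.35² + 2·0.4·0.36·0.64·4.083·2.35 = 6.1911 (%²).
σ_p = √6.1911 = 2.488%.
At 90%, z = 1.282.
VaR = 1.282 × 2.488% = 3.190%; on $6,000,000 that is $191,400.

$191,000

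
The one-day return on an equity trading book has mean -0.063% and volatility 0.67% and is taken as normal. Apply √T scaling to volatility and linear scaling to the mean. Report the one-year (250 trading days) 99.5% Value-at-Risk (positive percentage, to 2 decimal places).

43.04%

At 99.5%, z = 2.576.
σ_{250d} = 0.67% × √250 = 10.594%; μ_{250d} = 250 × -0.063% = -15.750%.
VaR = −(-15.750%) + 2.576 × 10.594% = 43.040%.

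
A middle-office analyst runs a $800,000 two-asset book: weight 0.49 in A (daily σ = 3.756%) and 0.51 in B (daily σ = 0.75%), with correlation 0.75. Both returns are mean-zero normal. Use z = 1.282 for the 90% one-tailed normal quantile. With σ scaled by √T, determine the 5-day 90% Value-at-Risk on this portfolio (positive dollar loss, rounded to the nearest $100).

$49,100

σ_p = √(0.49²·3.756² + 0.51²·0.75² + 2·0.75·0.49·0.51·3.756·0.75) = 2.142%.
σ_{5d} = 2.142% × √5 = 4.790%.
VaR = 1.282 × 4.790% = 6.141%; on $800,000 that is $49,128.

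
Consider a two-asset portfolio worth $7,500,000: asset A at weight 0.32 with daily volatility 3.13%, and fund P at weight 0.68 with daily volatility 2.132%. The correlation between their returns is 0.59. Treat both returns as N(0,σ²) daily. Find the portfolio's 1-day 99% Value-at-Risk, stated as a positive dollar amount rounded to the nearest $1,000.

$383,000

σ_p² = 0.32²·3.13² + 0.68²·2.132² + 2·0.59·0.32·0.68·3.13·2.132 = 4.8185 (%²).
σ_p = √4.8185 = 2.195%.
At 99%, z = 2.326.
VaR = 2.326 × 2.195% = 5.106%; on $7,500,000 that is $382,950.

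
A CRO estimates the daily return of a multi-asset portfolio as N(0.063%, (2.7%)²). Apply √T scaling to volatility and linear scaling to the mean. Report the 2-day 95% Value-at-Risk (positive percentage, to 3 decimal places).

6.155%

At 95%, z = 1.645.
σ_{2d} = 2.7% × √2 = 3.818%; μ_{2d} = 2 × 0.063% = 0.126%.
VaR = −(0.126%) + 1.645 × 3.818% = 6.155%.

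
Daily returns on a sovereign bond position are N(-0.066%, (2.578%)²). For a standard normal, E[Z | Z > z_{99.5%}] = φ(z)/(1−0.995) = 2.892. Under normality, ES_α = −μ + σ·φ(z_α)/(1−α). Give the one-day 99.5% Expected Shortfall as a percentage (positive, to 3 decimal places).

7.522%

ES = −(-0.066%) + 2.578% × 2.892 = 7.522%.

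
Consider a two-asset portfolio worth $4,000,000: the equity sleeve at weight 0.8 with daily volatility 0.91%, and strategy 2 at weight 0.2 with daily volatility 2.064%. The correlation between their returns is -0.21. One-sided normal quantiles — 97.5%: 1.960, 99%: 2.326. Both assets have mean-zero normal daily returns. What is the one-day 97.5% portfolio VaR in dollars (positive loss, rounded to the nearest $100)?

σ_p² = 0.8²·0.91² + 0.2²·2.064² + 2·-0.21·0.8·0.2·0.91·2.064 = 0.5742 (%²).
σ_p = √0.5742 = 0.758%.
VaR = 1.960 × 0.758% = 1.486%; on $4,000,000 that is $59,440.

$59,400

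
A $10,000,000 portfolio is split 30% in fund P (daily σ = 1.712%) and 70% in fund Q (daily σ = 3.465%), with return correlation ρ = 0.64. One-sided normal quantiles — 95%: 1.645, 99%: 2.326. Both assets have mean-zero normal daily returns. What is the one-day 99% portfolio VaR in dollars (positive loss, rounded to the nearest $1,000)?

$647,000

σ_p² = 0.3²·1.712² + 0.7²·3.465² + 2·0.64·0.3·0.7·1.712·3.465 = 7.7414 (%²).
σ_p = √7.7414 = 2.782%.
VaR = 2.326 × 2.782% = 6.471%; on $10,000,000 that is $647,100.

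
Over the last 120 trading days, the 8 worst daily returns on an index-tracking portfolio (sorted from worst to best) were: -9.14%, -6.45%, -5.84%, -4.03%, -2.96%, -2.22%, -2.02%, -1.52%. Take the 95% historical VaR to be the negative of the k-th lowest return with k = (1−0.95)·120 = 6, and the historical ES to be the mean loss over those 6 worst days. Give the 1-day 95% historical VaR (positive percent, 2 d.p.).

k = 6; the 6th lowest return is -2.22%, so VaR = 2.22%.

2.22%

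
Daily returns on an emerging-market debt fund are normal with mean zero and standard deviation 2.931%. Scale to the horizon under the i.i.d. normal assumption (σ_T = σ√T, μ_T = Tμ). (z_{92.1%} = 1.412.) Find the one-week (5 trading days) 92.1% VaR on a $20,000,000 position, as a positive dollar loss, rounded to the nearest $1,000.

σ_{5d} = 2.931% × √5 = 6.554%.
VaR = 1.412 × 6.554% = 9.254%.
On $20,000,000: 0.09254 × $20,000,000 = $1,850,800.

$1,851,000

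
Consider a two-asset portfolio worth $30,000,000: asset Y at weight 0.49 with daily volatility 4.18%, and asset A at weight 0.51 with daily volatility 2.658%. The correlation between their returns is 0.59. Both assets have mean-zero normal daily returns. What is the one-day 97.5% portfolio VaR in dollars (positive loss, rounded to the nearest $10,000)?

$1,790,000

σ_p² = 0.49²·4.18² + 0.51²·2.658² + 2·0.59·0.49·0.51·4.18·2.658 = 9.3090 (%²).
σ_p = √9.3090 = 3.051%.
At 97.5%, z = 1.960.
VaR = 1.960 × 3.051% = 5.980%; on $30,000,000 that is $1,794,000.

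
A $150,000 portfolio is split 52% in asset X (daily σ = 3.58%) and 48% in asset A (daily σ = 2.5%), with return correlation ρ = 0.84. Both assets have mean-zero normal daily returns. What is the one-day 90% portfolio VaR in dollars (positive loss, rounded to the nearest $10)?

$5,660

σ_p² = 0.52²·3.58² + 0.48²·2.5² + 2·0.84·0.52·0.48·3.58·2.5 = 8.6585 (%²).
σ_p = √8.6585 = 2.943%.
At 90%, z = 1.282.
VaR = 1.282 × 2.943% = 3.773%; on $150,000 that is $5,660.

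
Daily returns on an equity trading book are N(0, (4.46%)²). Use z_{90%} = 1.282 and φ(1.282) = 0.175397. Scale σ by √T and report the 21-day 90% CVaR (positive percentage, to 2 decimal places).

σ_{21d} = 4.46% × √21 = 20.438%.
ES multiplier = φ(z)/(1−α) = 0.175397/0.1 = 1.754.
ES = 20.438% × 1.754 = 35.848%.

35.85%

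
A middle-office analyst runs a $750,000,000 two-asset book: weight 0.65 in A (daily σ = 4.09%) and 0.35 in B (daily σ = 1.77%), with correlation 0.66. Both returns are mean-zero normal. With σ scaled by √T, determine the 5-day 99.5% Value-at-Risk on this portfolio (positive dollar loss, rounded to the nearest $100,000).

$134,000,000

σ_p = √(0.65²·4.09² + 0.35²·1.77² + 2·0.66·0.65·0.35·4.09·1.77) = 3.102%.
σ_{5d} = 3.102% × √5 = 6.936%.
z(99.5%) = 2.576.
VaR = 2.576 × 6.936% = 17.867%; on $750,000,000 that is $134,002,500.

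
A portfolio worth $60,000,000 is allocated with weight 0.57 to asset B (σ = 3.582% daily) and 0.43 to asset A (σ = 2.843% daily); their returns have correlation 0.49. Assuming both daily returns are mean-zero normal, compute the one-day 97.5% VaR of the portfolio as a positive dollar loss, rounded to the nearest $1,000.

$3,349,000

σ_p² = 0.57²·3.582² + 0.43²·2.843² + 2·0.49·0.57·0.43·3.582·2.843 = 8.1093 (%²).
σ_p = √8.1093 = 2.848%.
At 97.5%, z = 1.960.
VaR = 1.960 × 2.848% = 5.582%; on $60,000,000 that is $3,349,200.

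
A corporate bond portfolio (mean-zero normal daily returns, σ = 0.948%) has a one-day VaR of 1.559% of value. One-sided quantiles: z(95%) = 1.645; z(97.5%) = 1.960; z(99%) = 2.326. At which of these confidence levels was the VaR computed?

Implied z = VaR/σ = 1.559 / 0.948 = 1.645.
This matches z(95%) = 1.645.

95%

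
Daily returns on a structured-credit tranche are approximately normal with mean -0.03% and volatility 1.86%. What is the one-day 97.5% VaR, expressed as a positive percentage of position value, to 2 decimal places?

3.68%

At 97.5% one-sided, z = 1.960.
VaR = −μ + z·σ = −(-0.03%) + 1.960 × 1.86% = 3.676%.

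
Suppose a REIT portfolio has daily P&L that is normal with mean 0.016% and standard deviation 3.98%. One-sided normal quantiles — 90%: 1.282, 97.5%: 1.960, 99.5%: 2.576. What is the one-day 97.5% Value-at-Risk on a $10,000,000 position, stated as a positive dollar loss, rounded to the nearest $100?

$778,500

VaR = −μ + z·σ = −(0.016%) + 1.960 × 3.98% = 7.785%.
On $10,000,000: 0.07785 × $10,000,000 = $778,500.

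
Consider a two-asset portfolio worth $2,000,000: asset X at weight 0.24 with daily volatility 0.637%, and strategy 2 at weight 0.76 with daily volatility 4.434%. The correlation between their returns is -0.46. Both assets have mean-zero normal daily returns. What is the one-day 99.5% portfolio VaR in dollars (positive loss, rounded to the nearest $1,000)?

σ_p² = 0.24²·0.637² + 0.76²·4.434² + 2·-0.46·0.24·0.76·0.637·4.434 = 10.9052 (%²).
σ_p = √10.9052 = 3.302%.
At 99.5%, z = 2.576.
VaR = 2.576 × 3.302% = 8.506%; on $2,000,000 that is $170,120.

$170,000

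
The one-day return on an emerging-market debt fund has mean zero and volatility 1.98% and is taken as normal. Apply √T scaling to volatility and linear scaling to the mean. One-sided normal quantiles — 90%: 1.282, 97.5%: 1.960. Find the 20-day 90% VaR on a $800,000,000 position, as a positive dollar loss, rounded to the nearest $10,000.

$90,820,000

σ_{20d} = 1.98% × √20 = 8.855%.
VaR = 1.282 × 8.855% = 11.352%.
On $800,000,000: 0.11352 × $800,000,000 = $90,816,000.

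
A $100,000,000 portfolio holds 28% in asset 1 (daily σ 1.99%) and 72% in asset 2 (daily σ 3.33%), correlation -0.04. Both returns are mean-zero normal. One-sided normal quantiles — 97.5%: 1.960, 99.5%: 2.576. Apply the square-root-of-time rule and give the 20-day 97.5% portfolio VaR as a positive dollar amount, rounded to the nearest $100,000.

σ_p = √(0.28²·1.99² + 0.72²·3.33² + 2·-0.04·0.28·0.72·1.99·3.33) = 2.440%.
σ_{20d} = 2.440% × √20 = 10.912%.
VaR = 1.960 × 10.912% = 21.388%; on $100,000,000 that is $21,388,000.

$21,400,000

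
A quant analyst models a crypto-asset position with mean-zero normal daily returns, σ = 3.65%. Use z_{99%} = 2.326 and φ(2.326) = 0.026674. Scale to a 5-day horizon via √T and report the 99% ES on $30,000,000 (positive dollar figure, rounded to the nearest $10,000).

σ_{5d} = 3.65% × √5 = 8.162%.
ES multiplier = φ(z)/(1−α) = 0.026674/0.01 = 2.667.
ES = 8.162% × 2.667 = 21.768%; on $30,000,000: $6,530,400.

$6,530,000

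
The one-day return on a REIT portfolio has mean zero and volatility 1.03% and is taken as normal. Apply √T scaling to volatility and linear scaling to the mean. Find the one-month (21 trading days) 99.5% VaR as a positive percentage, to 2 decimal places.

12.16%

At 99.5%, z = 2.576.
σ_{21d} = 1.03% × √21 = 4.720%.
VaR = 2.576 × 4.720% = 12.159%.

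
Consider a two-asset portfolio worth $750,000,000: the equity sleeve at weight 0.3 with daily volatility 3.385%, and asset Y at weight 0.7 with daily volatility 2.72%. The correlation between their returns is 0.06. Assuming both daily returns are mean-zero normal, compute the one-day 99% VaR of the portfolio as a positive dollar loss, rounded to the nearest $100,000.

$38,600,000

σ_p² = 0.3²·3.385² + 0.7²·2.72² + 2·0.06·0.3·0.7·3.385·2.72 = 4.8885 (%²).
σ_p = √4.8885 = 2.211%.
At 99%, z = 2.326.
VaR = 2.326 × 2.211% = 5.143%; on $750,000,000 that is $38,572,500.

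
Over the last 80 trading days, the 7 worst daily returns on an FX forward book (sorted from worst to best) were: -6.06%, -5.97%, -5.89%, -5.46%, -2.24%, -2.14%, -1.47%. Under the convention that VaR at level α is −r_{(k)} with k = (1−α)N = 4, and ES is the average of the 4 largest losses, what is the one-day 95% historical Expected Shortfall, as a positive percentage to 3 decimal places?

The 4 worst returns sum to -23.38%.
ES = −(-23.38%) / 4 = 5.845%.

5.845%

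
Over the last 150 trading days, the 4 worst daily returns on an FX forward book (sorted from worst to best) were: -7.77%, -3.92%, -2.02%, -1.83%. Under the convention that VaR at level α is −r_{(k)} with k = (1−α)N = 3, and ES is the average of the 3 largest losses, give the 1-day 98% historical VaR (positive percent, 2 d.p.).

2.02%

k = 3; the 3rd lowest return is -2.02%, so VaR = 2.02%.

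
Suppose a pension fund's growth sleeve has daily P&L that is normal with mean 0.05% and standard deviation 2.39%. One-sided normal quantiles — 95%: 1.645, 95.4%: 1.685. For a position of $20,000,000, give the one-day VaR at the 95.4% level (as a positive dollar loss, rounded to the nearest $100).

$795,400

VaR = −μ + z·σ = −(0.05%) + 1.685 × 2.39% = 3.977%.
On $20,000,000: 0.03977 × $20,000,000 = $795,400.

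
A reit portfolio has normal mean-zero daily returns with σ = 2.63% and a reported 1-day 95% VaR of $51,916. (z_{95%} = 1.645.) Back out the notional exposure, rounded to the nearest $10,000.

$1,200,000

VaR as a fraction of value: z·σ = 1.645 × 2.63% = 4.32635%.
Position = $51,916 / 0.0432635 = $1,199,995.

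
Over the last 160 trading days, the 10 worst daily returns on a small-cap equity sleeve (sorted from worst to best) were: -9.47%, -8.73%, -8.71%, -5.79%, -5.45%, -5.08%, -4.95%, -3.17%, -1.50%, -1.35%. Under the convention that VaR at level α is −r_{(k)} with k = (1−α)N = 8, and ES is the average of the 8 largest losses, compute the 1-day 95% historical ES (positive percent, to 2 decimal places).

The 8 worst returns sum to -51.35%.
ES = −(-51.35%) / 8 = 6.41875% ≈ 6.42%.

6.42%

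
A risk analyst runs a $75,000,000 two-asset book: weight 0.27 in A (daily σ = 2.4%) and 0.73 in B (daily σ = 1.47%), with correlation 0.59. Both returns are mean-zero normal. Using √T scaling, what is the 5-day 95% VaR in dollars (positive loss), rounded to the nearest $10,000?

$4,270,000

σ_p = √(0.27²·2.4² + 0.73²·1.47² + 2·0.59·0.27·0.73·2.4·1.47) = 1.547%.
σ_{5d} = 1.547% × √5 = 3.459%.
z(95%) = 1.645.
VaR = 1.645 × 3.459% = 5.690%; on $75,000,000 that is $4,267,500.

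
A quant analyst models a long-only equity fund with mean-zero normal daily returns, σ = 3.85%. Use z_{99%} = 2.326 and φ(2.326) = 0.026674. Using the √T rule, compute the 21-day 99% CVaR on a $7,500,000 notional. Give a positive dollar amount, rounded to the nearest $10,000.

$3,530,000

σ_{21d} = 3.85% × √21 = 17.643%.
ES multiplier = φ(z)/(1−α) = 0.026674/0.01 = 2.667.
ES = 17.643% × 2.667 = 47.054%; on $7,500,000: $3,529,050.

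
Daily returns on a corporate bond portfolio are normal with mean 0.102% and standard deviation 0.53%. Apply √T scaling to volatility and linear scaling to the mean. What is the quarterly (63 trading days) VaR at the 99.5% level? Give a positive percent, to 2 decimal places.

4.41%

At 99.5%, z = 2.576.
σ_{63d} = 0.53% × √63 = 4.207%; μ_{63d} = 63 × 0.102% = 6.426%.
VaR = −(6.426%) + 2.576 × 4.207% = 4.411%.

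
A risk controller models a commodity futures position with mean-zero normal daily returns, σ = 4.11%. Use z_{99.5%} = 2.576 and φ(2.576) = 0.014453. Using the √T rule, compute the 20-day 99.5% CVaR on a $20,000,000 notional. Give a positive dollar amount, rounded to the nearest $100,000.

$10,600,000

σ_{20d} = 4.11% × √20 = 18.380%.
ES multiplier = φ(z)/(1−α) = 0.014453/0.005 = 2.891.
ES = 18.380% × 2.891 = 53.137%; on $20,000,000: $10,627,400.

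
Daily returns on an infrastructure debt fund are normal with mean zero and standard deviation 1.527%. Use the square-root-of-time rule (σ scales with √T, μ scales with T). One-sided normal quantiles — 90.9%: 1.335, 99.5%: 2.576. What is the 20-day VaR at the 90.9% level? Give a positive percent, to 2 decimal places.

9.12%

σ_{20d} = 1.527% × √20 = 6.829%.
VaR = 1.335 × 6.829% = 9.117%.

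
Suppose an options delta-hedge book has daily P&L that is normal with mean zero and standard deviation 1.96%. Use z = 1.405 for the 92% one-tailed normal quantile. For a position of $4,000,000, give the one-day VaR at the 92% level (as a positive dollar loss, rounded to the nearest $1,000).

$110,000

VaR = z·σ = 1.405 × 1.96% = 2.754%.
On $4,000,000: 0.02754 × $4,000,000 = $110,160.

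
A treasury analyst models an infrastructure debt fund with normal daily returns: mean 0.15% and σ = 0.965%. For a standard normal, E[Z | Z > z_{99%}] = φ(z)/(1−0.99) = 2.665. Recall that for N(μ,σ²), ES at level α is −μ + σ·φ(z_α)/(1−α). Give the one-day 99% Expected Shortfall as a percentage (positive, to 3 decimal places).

2.422%

ES = −(0.15%) + 0.965% × 2.665 = 2.422%.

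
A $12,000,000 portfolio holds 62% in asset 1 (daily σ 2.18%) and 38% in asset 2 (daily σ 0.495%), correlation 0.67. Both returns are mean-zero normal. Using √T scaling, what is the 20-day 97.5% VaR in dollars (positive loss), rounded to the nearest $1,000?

σ_p = √(0.62²·2.18² + 0.38²·0.495² + 2·0.67·0.62·0.38·2.18·0.495) = 1.484%.
σ_{20d} = 1.484% × √20 = 6.637%.
z(97.5%) = 1.960.
VaR = 1.960 × 6.637% = 13.009%; on $12,000,000 that is $1,561,080.

$1,561,000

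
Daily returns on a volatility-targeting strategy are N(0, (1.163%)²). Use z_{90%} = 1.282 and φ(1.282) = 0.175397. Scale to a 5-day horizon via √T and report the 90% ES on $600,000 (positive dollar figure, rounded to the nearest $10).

σ_{5d} = 1.163% × √5 = 2.601%.
ES multiplier = φ(z)/(1−α) = 0.175397/0.1 = 1.754.
ES = 2.601% × 1.754 = 4.562%; on $600,000: $27,372.

$27,370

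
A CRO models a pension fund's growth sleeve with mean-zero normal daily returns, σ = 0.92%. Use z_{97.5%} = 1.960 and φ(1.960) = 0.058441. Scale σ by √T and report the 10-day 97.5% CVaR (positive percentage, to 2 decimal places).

σ_{10d} = 0.92% × √10 = 2.909%.
ES multiplier = φ(z)/(1−α) = 0.058441/0.025 = 2.338.
ES = 2.909% × 2.338 = 6.801%.

6.80%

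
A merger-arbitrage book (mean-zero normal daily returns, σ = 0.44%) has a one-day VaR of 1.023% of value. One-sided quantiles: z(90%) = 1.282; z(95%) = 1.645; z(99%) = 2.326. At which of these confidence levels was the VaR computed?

Implied z = VaR/σ = 1.023 / 0.44 = 2.325.
This matches z(99%) = 2.326.

99%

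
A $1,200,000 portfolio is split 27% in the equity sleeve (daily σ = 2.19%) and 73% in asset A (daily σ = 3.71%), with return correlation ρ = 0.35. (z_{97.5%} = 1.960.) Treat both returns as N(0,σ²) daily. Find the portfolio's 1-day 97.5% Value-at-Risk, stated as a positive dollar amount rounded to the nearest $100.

$69,800

σ_p² = 0.27²·2.19² + 0.73²·3.71² + 2·0.35·0.27·0.73·2.19·3.71 = 8.8055 (%²).
σ_p = √8.8055 = 2.967%.
VaR = 1.960 × 2.967% = 5.815%; on $1,200,000 that is $69,780.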